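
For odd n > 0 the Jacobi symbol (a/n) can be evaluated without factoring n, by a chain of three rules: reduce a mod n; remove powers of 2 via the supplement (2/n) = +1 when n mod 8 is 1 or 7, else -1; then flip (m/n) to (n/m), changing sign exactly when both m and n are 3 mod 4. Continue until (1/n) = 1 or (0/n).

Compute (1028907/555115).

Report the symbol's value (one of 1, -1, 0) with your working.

(1028907/555115): 1028907 mod 555115 = 473792, so (1028907/555115) = (473792/555115)
factor out 2^6: 473792 = 2^6·7403; with 555115 mod 8 = 3, (2/555115) = -1; sign now +1; continue with (7403/555115)
flip (7403/555115) -> (555115/7403): both odd, 7403 mod 4 = 3, 555115 mod 4 = 3, so the flip contributes -1; sign now -1
(555115/7403): 555115 mod 7403 = 7293, so (555115/7403) = (7293/7403)
flip (7293/7403) -> (7403/7293): both odd, 7293 mod 4 = 1, 7403 mod 4 = 3, so the flip contributes +1; sign now -1
(7403/7293): 7403 mod 7293 = 110, so (7403/7293) = (110/7293)
factor out 2^1: 110 = 2^1·55; with 7293 mod 8 = 5, (2/7293) = -1; sign now +1; continue with (55/7293)
flip (55/7293) -> (7293/55): both odd, 55 mod 4 = 3, 7293 mod 4 = 1, so the flip contributes +1; sign now +1
(7293/55): 7293 mod 55 = 33, so (7293/55) = (33/55)
flip (33/55) -> (55/33): both odd, 33 mod 4 = 1, 55 mod 4 = 3, so the flip contributes +1; sign now +1
(55/33): 55 mod 33 = 22, so (55/33) = (22/33)
factor out 2^1: 22 = 2^1·11; with 33 mod 8 = 1, (2/33) = +1; sign now +1; continue with (11/33)
flip (11/33) -> (33/11): both odd, 11 mod 4 = 3, 33 mod 4 = 1, so the flip contributes +1; sign now +1
(33/11): 33 mod 11 = 0, so (33/11) = (0/11)
reached (0/11); gcd(a, n) > 1, so (0/11) = 0 and the symbol is 0

0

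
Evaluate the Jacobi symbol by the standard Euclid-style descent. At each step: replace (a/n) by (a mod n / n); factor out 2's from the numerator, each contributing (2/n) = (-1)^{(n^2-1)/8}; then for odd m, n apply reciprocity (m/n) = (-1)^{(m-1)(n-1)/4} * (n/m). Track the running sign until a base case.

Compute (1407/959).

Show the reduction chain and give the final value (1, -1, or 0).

0

(1407/959): 1407 mod 959 = 448, so (1407/959) = (448/959)
factor out 2^6: 448 = 2^6·7; with 959 mod 8 = 7, (2/959) = +1; sign now +1; continue with (7/959)
flip (7/959) -> (959/7): both odd, 7 mod 4 = 3, 959 mod 4 = 3, so the flip contributes -1; sign now -1
(959/7): 959 mod 7 = 0, so (959/7) = (0/7)
reached (0/7); gcd(a, n) > 1, so (0/7) = 0 and the symbol is 0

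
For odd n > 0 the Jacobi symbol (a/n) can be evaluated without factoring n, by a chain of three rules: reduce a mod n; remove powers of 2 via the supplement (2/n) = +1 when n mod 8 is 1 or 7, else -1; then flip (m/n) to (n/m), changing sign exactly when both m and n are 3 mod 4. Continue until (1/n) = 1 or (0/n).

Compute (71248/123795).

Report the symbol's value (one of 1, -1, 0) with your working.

1

factor out 2^4: 71248 = 2^4·4453; with 123795 mod 8 = 3, (2/123795) = -1; sign now +1; continue with (4453/123795)
flip (4453/123795) -> (123795/4453): both odd, 4453 mod 4 = 1, 123795 mod 4 = 3, so the flip contributes +1; sign now +1
(123795/4453): 123795 mod 4453 = 3564, so (123795/4453) = (3564/4453)
factor out 2^2: 3564 = 2^2·891; with 4453 mod 8 = 5, (2/4453) = -1; sign now +1; continue with (891/4453)
flip (891/4453) -> (4453/891): both odd, 891 mod 4 = 3, 4453 mod 4 = 1, so the flip contributes +1; sign now +1
(4453/891): 4453 mod 891 = 889, so (4453/891) = (889/891)
flip (889/891) -> (891/889): both odd, 889 mod 4 = 1, 891 mod 4 = 3, so the flip contributes +1; sign now +1
(891/889): 891 mod 889 = 2, so (891/889) = (2/889)
factor out 2^1: 2 = 2^1·1; with 889 mod 8 = 1, (2/889) = +1; sign now +1; continue with (1/889)
reached (1/889) = 1, so the symbol is +1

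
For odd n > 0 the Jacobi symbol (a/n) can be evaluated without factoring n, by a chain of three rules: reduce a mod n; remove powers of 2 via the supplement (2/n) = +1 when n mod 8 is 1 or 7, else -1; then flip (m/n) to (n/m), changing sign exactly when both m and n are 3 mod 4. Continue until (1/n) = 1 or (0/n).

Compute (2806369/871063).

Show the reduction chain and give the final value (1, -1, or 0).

(2806369/871063) = (193180/871063)   [reduce mod 871063]
193180 = 2^2·48295; (2/871063) = +1 since 871063 mod 8 = 7, so (193180/871063) = (+1)^2·(48295/871063); sign now +1
reciprocity: (48295/871063) = -1·(871063/48295) since 48295 mod 4 = 3, 871063 mod 4 = 3; sign now -1
(871063/48295) = (1753/48295)   [reduce mod 48295]
reciprocity: (1753/48295) = +1·(48295/1753) since 1753 mod 4 = 1, 48295 mod 4 = 3; sign now -1
(48295/1753) = (964/1753)   [reduce mod 1753]
964 = 2^2·241; (2/1753) = +1 since 1753 mod 8 = 1, so (964/1753) = (+1)^2·(241/1753); sign now -1
reciprocity: (241/1753) = +1·(1753/241) since 241 mod 4 = 1, 1753 mod 4 = 1; sign now -1
(1753/241) = (66/241)   [reduce mod 241]
66 = 2^1·33; (2/241) = +1 since 241 mod 8 = 1, so (66/241) = (+1)^1·(33/241); sign now -1
reciprocity: (33/241) = +1·(241/33) since 33 mod 4 = 1, 241 mod 4 = 1; sign now -1
(241/33) = (10/33)   [reduce mod 33]
10 = 2^1·5; (2/33) = +1 since 33 mod 8 = 1, so (10/33) = (+1)^1·(5/33); sign now -1
reciprocity: (5/33) = +1·(33/5) since 5 mod 4 = 1, 33 mod 4 = 1; sign now -1
(33/5) = (3/5)   [reduce mod 5]
reciprocity: (3/5) = +1·(5/3) since 3 mod 4 = 3, 5 mod 4 = 1; sign now -1
(5/3) = (2/3)   [reduce mod 3]
2 = 2^1·1; (2/3) = -1 since 3 mod 8 = 3, so (2/3) = (-1)^1·(1/3); sign now +1
(1/3) = 1; final value = sign = +1

1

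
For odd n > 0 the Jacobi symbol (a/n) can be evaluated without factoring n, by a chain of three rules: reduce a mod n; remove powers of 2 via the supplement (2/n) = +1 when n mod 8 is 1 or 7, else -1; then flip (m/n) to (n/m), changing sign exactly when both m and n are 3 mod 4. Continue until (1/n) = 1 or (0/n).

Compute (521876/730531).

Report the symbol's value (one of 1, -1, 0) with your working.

factor out 2^2: 521876 = 2^2·130469; with 730531 mod 8 = 3, (2/730531) = -1; sign now +1; continue with (130469/730531)
flip (130469/730531) -> (730531/130469): both odd, 130469 mod 4 = 1, 730531 mod 4 = 3, so the flip contributes +1; sign now +1
(730531/130469): 730531 mod 130469 = 78186, so (730531/130469) = (78186/130469)
factor out 2^1: 78186 = 2^1·39093; with 130469 mod 8 = 5, (2/130469) = -1; sign now -1; continue with (39093/130469)
flip (39093/130469) -> (130469/39093): both odd, 39093 mod 4 = 1, 130469 mod 4 = 1, so the flip contributes +1; sign now -1
(130469/39093): 130469 mod 39093 = 13190, so (130469/39093) = (13190/39093)
factor out 2^1: 13190 = 2^1·6595; with 39093 mod 8 = 5, (2/39093) = -1; sign now +1; continue with (6595/39093)
flip (6595/39093) -> (39093/6595): both odd, 6595 mod 4 = 3, 39093 mod 4 = 1, so the flip contributes +1; sign now +1
(39093/6595): 39093 mod 6595 = 6118, so (39093/6595) = (6118/6595)
factor out 2^1: 6118 = 2^1·3059; with 6595 mod 8 = 3, (2/6595) = -1; sign now -1; continue with (3059/6595)
flip (3059/6595) -> (6595/3059): both odd, 3059 mod 4 = 3, 6595 mod 4 = 3, so the flip contributes -1; sign now +1
(6595/3059): 6595 mod 3059 = 477, so (6595/3059) = (477/3059)
flip (477/3059) -> (3059/477): both odd, 477 mod 4 = 1, 3059 mod 4 = 3, so the flip contributes +1; sign now +1
(3059/477): 3059 mod 477 = 197, so (3059/477) = (197/477)
flip (197/477) -> (477/197): both odd, 197 mod 4 = 1, 477 mod 4 = 1, so the flip contributes +1; sign now +1
(477/197): 477 mod 197 = 83, so (477/197) = (83/197)
flip (83/197) -> (197/83): both odd, 83 mod 4 = 3, 197 mod 4 = 1, so the flip contributes +1; sign now +1
(197/83): 197 mod 83 = 31, so (197/83) = (31/83)
flip (31/83) -> (83/31): both odd, 31 mod 4 = 3, 83 mod 4 = 3, so the flip contributes -1; sign now -1
(83/31): 83 mod 31 = 21, so (83/31) = (21/31)
flip (21/31) -> (31/21): both odd, 21 mod 4 = 1, 31 mod 4 = 3, so the flip contributes +1; sign now -1
(31/21): 31 mod 21 = 10, so (31/21) = (10/21)
factor out 2^1: 10 = 2^1·5; with 21 mod 8 = 5, (2/21) = -1; sign now +1; continue with (5/21)
flip (5/21) -> (21/5): both odd, 5 mod 4 = 1, 21 mod 4 = 1, so the flip contributes +1; sign now +1
(21/5): 21 mod 5 = 1, so (21/5) = (1/5)
reached (1/5) = 1, so the symbol is +1

1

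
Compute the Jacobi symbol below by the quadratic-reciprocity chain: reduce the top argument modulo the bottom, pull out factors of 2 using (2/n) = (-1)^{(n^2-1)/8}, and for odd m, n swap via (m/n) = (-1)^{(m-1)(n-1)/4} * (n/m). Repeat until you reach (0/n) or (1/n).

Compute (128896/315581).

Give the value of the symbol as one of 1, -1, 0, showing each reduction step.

factor out 2^7: 128896 = 2^7·1007; with 315581 mod 8 = 5, (2/315581) = -1; sign now -1; continue with (1007/315581)
flip (1007/315581) -> (315581/1007): both odd, 1007 mod 4 = 3, 315581 mod 4 = 1, so the flip contributes +1; sign now -1
(315581/1007): 315581 mod 1007 = 390, so (315581/1007) = (390/1007)
factor out 2^1: 390 = 2^1·195; with 1007 mod 8 = 7, (2/1007) = +1; sign now -1; continue with (195/1007)
flip (195/1007) -> (1007/195): both odd, 195 mod 4 = 3, 1007 mod 4 = 3, so the flip contributes -1; sign now +1
(1007/195): 1007 mod 195 = 32, so (1007/195) = (32/195)
factor out 2^5: 32 = 2^5·1; with 195 mod 8 = 3, (2/195) = -1; sign now -1; continue with (1/195)
reached (1/195) = 1, so the symbol is -1

-1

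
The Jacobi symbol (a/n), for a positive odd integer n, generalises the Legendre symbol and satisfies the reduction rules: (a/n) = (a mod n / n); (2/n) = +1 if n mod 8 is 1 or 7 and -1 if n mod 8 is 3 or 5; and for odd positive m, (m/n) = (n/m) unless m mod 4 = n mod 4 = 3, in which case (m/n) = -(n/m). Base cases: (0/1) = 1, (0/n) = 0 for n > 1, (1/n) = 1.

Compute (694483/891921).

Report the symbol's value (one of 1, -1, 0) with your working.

1

flip (694483/891921) -> (891921/694483): both odd, 694483 mod 4 = 3, 891921 mod 4 = 1, so the flip contributes +1; sign now +1
(891921/694483): 891921 mod 694483 = 197438, so (891921/694483) = (197438/694483)
factor out 2^1: 197438 = 2^1·98719; with 694483 mod 8 = 3, (2/694483) = -1; sign now -1; continue with (98719/694483)
flip (98719/694483) -> (694483/98719): both odd, 98719 mod 4 = 3, 694483 mod 4 = 3, so the flip contributes -1; sign now +1
(694483/98719): 694483 mod 98719 = 3450, so (694483/98719) = (3450/98719)
factor out 2^1: 3450 = 2^1·1725; with 98719 mod 8 = 7, (2/98719) = +1; sign now +1; continue with (1725/98719)
flip (1725/98719) -> (98719/1725): both odd, 1725 mod 4 = 1, 98719 mod 4 = 3, so the flip contributes +1; sign now +1
(98719/1725): 98719 mod 1725 = 394, so (98719/1725) = (394/1725)
factor out 2^1: 394 = 2^1·197; with 1725 mod 8 = 5, (2/1725) = -1; sign now -1; continue with (197/1725)
flip (197/1725) -> (1725/197): both odd, 197 mod 4 = 1, 1725 mod 4 = 1, so the flip contributes +1; sign now -1
(1725/197): 1725 mod 197 = 149, so (1725/197) = (149/197)
flip (149/197) -> (197/149): both odd, 149 mod 4 = 1, 197 mod 4 = 1, so the flip contributes +1; sign now -1
(197/149): 197 mod 149 = 48, so (197/149) = (48/149)
factor out 2^4: 48 = 2^4·3; with 149 mod 8 = 5, (2/149) = -1; sign now -1; continue with (3/149)
flip (3/149) -> (149/3): both odd, 3 mod 4 = 3, 149 mod 4 = 1, so the flip contributes +1; sign now -1
(149/3): 149 mod 3 = 2, so (149/3) = (2/3)
factor out 2^1: 2 = 2^1·1; with 3 mod 8 = 3, (2/3) = -1; sign now +1; continue with (1/3)
reached (1/3) = 1, so the symbol is +1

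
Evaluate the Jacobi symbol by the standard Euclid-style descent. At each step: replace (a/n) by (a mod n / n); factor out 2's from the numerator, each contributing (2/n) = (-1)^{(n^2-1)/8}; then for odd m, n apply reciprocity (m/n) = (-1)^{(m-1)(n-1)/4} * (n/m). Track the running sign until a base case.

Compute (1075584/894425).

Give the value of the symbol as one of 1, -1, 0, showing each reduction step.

(1075584/894425): 1075584 mod 894425 = 181159, so (1075584/894425) = (181159/894425)
flip (181159/894425) -> (894425/181159): both odd, 181159 mod 4 = 3, 894425 mod 4 = 1, so the flip contributes +1; sign now +1
(894425/181159): 894425 mod 181159 = 169789, so (894425/181159) = (169789/181159)
flip (169789/181159) -> (181159/169789): both odd, 169789 mod 4 = 1, 181159 mod 4 = 3, so the flip contributes +1; sign now +1
(181159/169789): 181159 mod 169789 = 11370, so (181159/169789) = (11370/169789)
factor out 2^1: 11370 = 2^1·5685; with 169789 mod 8 = 5, (2/169789) = -1; sign now -1; continue with (5685/169789)
flip (5685/169789) -> (169789/5685): both odd, 5685 mod 4 = 1, 169789 mod 4 = 1, so the flip contributes +1; sign now -1
(169789/5685): 169789 mod 5685 = 4924, so (169789/5685) = (4924/5685)
factor out 2^2: 4924 = 2^2·1231; with 5685 mod 8 = 5, (2/5685) = -1; sign now -1; continue with (1231/5685)
flip (1231/5685) -> (5685/1231): both odd, 1231 mod 4 = 3, 5685 mod 4 = 1, so the flip contributes +1; sign now -1
(5685/1231): 5685 mod 1231 = 761, so (5685/1231) = (761/1231)
flip (761/1231) -> (1231/761): both odd, 761 mod 4 = 1, 1231 mod 4 = 3, so the flip contributes +1; sign now -1
(1231/761): 1231 mod 761 = 470, so (1231/761) = (470/761)
factor out 2^1: 470 = 2^1·235; with 761 mod 8 = 1, (2/761) = +1; sign now -1; continue with (235/761)
flip (235/761) -> (761/235): both odd, 235 mod 4 = 3, 761 mod 4 = 1, so the flip contributes +1; sign now -1
(761/235): 761 mod 235 = 56, so (761/235) = (56/235)
factor out 2^3: 56 = 2^3·7; with 235 mod 8 = 3, (2/235) = -1; sign now +1; continue with (7/235)
flip (7/235) -> (235/7): both odd, 7 mod 4 = 3, 235 mod 4 = 3, so the flip contributes -1; sign now -1
(235/7): 235 mod 7 = 4, so (235/7) = (4/7)
factor out 2^2: 4 = 2^2·1; with 7 mod 8 = 7, (2/7) = +1; sign now -1; continue with (1/7)
reached (1/7) = 1, so the symbol is -1

-1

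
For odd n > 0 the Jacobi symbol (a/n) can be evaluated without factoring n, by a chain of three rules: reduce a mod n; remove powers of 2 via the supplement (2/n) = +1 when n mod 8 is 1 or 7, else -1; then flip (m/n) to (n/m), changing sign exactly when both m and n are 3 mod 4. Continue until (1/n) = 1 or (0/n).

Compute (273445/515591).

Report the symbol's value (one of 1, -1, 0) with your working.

-1

reciprocity: (273445/515591) = +1·(515591/273445) since 273445 mod 4 = 1, 515591 mod 4 = 3; sign now +1
(515591/273445) = (242146/273445)   [reduce mod 273445]
242146 = 2^1·121073; (2/273445) = -1 since 273445 mod 8 = 5, so (242146/273445) = (-1)^1·(121073/273445); sign now -1
reciprocity: (121073/273445) = +1·(273445/121073) since 121073 mod 4 = 1, 273445 mod 4 = 1; sign now -1
(273445/121073) = (31299/121073)   [reduce mod 121073]
reciprocity: (31299/121073) = +1·(121073/31299) since 31299 mod 4 = 3, 121073 mod 4 = 1; sign now -1
(121073/31299) = (27176/31299)   [reduce mod 31299]
27176 = 2^3·3397; (2/31299) = -1 since 31299 mod 8 = 3, so (27176/31299) = (-1)^3·(3397/31299); sign now +1
reciprocity: (3397/31299) = +1·(31299/3397) since 3397 mod 4 = 1, 31299 mod 4 = 3; sign now +1
(31299/3397) = (726/3397)   [reduce mod 3397]
726 = 2^1·363; (2/3397) = -1 since 3397 mod 8 = 5, so (726/3397) = (-1)^1·(363/3397); sign now -1
reciprocity: (363/3397) = +1·(3397/363) since 363 mod 4 = 3, 3397 mod 4 = 1; sign now -1
(3397/363) = (130/363)   [reduce mod 363]
130 = 2^1·65; (2/363) = -1 since 363 mod 8 = 3, so (130/363) = (-1)^1·(65/363); sign now +1
reciprocity: (65/363) = +1·(363/65) since 65 mod 4 = 1, 363 mod 4 = 3; sign now +1
(363/65) = (38/65)   [reduce mod 65]
38 = 2^1·19; (2/65) = +1 since 65 mod 8 = 1, so (38/65) = (+1)^1·(19/65); sign now +1
reciprocity: (19/65) = +1·(65/19) since 19 mod 4 = 3, 65 mod 4 = 1; sign now +1
(65/19) = (8/19)   [reduce mod 19]
8 = 2^3·1; (2/19) = -1 since 19 mod 8 = 3, so (8/19) = (-1)^3·(1/19); sign now -1
(1/19) = 1; final value = sign = -1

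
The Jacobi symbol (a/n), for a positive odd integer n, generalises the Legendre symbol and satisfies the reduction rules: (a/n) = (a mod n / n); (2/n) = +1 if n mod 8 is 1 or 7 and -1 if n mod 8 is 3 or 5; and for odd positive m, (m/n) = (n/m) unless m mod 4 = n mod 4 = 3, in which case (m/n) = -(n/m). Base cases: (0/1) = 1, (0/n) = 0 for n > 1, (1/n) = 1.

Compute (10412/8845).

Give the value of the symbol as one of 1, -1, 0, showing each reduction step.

(10412/8845) = (1567/8845)   [reduce mod 8845]
reciprocity: (1567/8845) = +1·(8845/1567) since 1567 mod 4 = 3, 8845 mod 4 = 1; sign now +1
(8845/1567) = (1010/1567)   [reduce mod 1567]
1010 = 2^1·505; (2/1567) = +1 since 1567 mod 8 = 7, so (1010/1567) = (+1)^1·(505/1567); sign now +1
reciprocity: (505/1567) = +1·(1567/505) since 505 mod 4 = 1, 1567 mod 4 = 3; sign now +1
(1567/505) = (52/505)   [reduce mod 505]
52 = 2^2·13; (2/505) = +1 since 505 mod 8 = 1, so (52/505) = (+1)^2·(13/505); sign now +1
reciprocity: (13/505) = +1·(505/13) since 13 mod 4 = 1, 505 mod 4 = 1; sign now +1
(505/13) = (11/13)   [reduce mod 13]
reciprocity: (11/13) = +1·(13/11) since 11 mod 4 = 3, 13 mod 4 = 1; sign now +1
(13/11) = (2/11)   [reduce mod 11]
2 = 2^1·1; (2/11) = -1 since 11 mod 8 = 3, so (2/11) = (-1)^1·(1/11); sign now -1
(1/11) = 1; final value = sign = -1

-1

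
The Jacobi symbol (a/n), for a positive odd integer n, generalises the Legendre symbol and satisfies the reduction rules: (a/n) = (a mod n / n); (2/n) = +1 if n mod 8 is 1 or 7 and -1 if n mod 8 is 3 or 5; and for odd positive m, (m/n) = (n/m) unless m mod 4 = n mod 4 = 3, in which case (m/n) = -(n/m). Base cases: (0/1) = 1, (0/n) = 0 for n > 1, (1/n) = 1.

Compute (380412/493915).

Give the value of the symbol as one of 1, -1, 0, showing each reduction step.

380412 = 2^2·95103; (2/493915) = -1 since 493915 mod 8 = 3, so (380412/493915) = (-1)^2·(95103/493915); sign now +1
reciprocity: (95103/493915) = -1·(493915/95103) since 95103 mod 4 = 3, 493915 mod 4 = 3; sign now -1
(493915/95103) = (18400/95103)   [reduce mod 95103]
18400 = 2^5·575; (2/95103) = +1 since 95103 mod 8 = 7, so (18400/95103) = (+1)^5·(575/95103); sign now -1
reciprocity: (575/95103) = -1·(95103/575) since 575 mod 4 = 3, 95103 mod 4 = 3; sign now +1
(95103/575) = (228/575)   [reduce mod 575]
228 = 2^2·57; (2/575) = +1 since 575 mod 8 = 7, so (228/575) = (+1)^2·(57/575); sign now +1
reciprocity: (57/575) = +1·(575/57) since 57 mod 4 = 1, 575 mod 4 = 3; sign now +1
(575/57) = (5/57)   [reduce mod 57]
reciprocity: (5/57) = +1·(57/5) since 5 mod 4 = 1, 57 mod 4 = 1; sign now +1
(57/5) = (2/5)   [reduce mod 5]
2 = 2^1·1; (2/5) = -1 since 5 mod 8 = 5, so (2/5) = (-1)^1·(1/5); sign now -1
(1/5) = 1; final value = sign = -1

-1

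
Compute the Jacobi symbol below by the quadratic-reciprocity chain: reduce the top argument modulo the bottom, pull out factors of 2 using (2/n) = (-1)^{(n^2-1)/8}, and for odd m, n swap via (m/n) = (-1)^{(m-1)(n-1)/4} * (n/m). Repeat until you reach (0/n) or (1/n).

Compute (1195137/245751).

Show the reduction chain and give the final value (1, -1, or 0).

(1195137/245751): 1195137 mod 245751 = 212133, so (1195137/245751) = (212133/245751)
flip (212133/245751) -> (245751/212133): both odd, 212133 mod 4 = 1, 245751 mod 4 = 3, so the flip contributes +1; sign now +1
(245751/212133): 245751 mod 212133 = 33618, so (245751/212133) = (33618/212133)
factor out 2^1: 33618 = 2^1·16809; with 212133 mod 8 = 5, (2/212133) = -1; sign now -1; continue with (16809/212133)
flip (16809/212133) -> (212133/16809): both odd, 16809 mod 4 = 1, 212133 mod 4 = 1, so the flip contributes +1; sign now -1
(212133/16809): 212133 mod 16809 = 10425, so (212133/16809) = (10425/16809)
flip (10425/16809) -> (16809/10425): both odd, 10425 mod 4 = 1, 16809 mod 4 = 1, so the flip contributes +1; sign now -1
(16809/10425): 16809 mod 10425 = 6384, so (16809/10425) = (6384/10425)
factor out 2^4: 6384 = 2^4·399; with 10425 mod 8 = 1, (2/10425) = +1; sign now -1; continue with (399/10425)
flip (399/10425) -> (10425/399): both odd, 399 mod 4 = 3, 10425 mod 4 = 1, so the flip contributes +1; sign now -1
(10425/399): 10425 mod 399 = 51, so (10425/399) = (51/399)
flip (51/399) -> (399/51): both odd, 51 mod 4 = 3, 399 mod 4 = 3, so the flip contributes -1; sign now +1
(399/51): 399 mod 51 = 42, so (399/51) = (42/51)
factor out 2^1: 42 = 2^1·21; with 51 mod 8 = 3, (2/51) = -1; sign now -1; continue with (21/51)
flip (21/51) -> (51/21): both odd, 21 mod 4 = 1, 51 mod 4 = 3, so the flip contributes +1; sign now -1
(51/21): 51 mod 21 = 9, so (51/21) = (9/21)
flip (9/21) -> (21/9): both odd, 9 mod 4 = 1, 21 mod 4 = 1, so the flip contributes +1; sign now -1
(21/9): 21 mod 9 = 3, so (21/9) = (3/9)
flip (3/9) -> (9/3): both odd, 3 mod 4 = 3, 9 mod 4 = 1, so the flip contributes +1; sign now -1
(9/3): 9 mod 3 = 0, so (9/3) = (0/3)
reached (0/3); gcd(a, n) > 1, so (0/3) = 0 and the symbol is 0

0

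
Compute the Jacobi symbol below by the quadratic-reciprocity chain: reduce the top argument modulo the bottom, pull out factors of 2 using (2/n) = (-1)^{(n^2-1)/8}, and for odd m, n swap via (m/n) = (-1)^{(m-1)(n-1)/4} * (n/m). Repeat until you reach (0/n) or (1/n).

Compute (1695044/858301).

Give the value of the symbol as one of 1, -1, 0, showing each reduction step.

(1695044/858301) = (836743/858301)   [reduce mod 858301]
reciprocity: (836743/858301) = +1·(858301/836743) since 836743 mod 4 = 3, 858301 mod 4 = 1; sign now +1
(858301/836743) = (21558/836743)   [reduce mod 836743]
21558 = 2^1·10779; (2/836743) = +1 since 836743 mod 8 = 7, so (21558/836743) = (+1)^1·(10779/836743); sign now +1
reciprocity: (10779/836743) = -1·(836743/10779) since 10779 mod 4 = 3, 836743 mod 4 = 3; sign now -1
(836743/10779) = (6760/10779)   [reduce mod 10779]
6760 = 2^3·845; (2/10779) = -1 since 10779 mod 8 = 3, so (6760/10779) = (-1)^3·(845/10779); sign now +1
reciprocity: (845/10779) = +1·(10779/845) since 845 mod 4 = 1, 10779 mod 4 = 3; sign now +1
(10779/845) = (639/845)   [reduce mod 845]
reciprocity: (639/845) = +1·(845/639) since 639 mod 4 = 3, 845 mod 4 = 1; sign now +1
(845/639) = (206/639)   [reduce mod 639]
206 = 2^1·103; (2/639) = +1 since 639 mod 8 = 7, so (206/639) = (+1)^1·(103/639); sign now +1
reciprocity: (103/639) = -1·(639/103) since 103 mod 4 = 3, 639 mod 4 = 3; sign now -1
(639/103) = (21/103)   [reduce mod 103]
reciprocity: (21/103) = +1·(103/21) since 21 mod 4 = 1, 103 mod 4 = 3; sign now -1
(103/21) = (19/21)   [reduce mod 21]
reciprocity: (19/21) = +1·(21/19) since 19 mod 4 = 3, 21 mod 4 = 1; sign now -1
(21/19) = (2/19)   [reduce mod 19]
2 = 2^1·1; (2/19) = -1 since 19 mod 8 = 3, so (2/19) = (-1)^1·(1/19); sign now +1
(1/19) = 1; final value = sign = +1

1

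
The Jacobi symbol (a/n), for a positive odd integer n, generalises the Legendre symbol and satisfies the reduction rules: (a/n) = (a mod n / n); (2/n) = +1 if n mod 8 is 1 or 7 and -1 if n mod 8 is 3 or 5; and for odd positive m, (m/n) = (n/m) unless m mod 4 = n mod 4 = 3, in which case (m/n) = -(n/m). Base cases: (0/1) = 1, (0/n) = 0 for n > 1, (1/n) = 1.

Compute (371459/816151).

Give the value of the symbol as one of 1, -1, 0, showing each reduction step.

-1

flip (371459/816151) -> (816151/371459): both odd, 371459 mod 4 = 3, 816151 mod 4 = 3, so the flip contributes -1; sign now -1
(816151/371459): 816151 mod 371459 = 73233, so (816151/371459) = (73233/371459)
flip (73233/371459) -> (371459/73233): both odd, 73233 mod 4 = 1, 371459 mod 4 = 3, so the flip contributes +1; sign now -1
(371459/73233): 371459 mod 73233 = 5294, so (371459/73233) = (5294/73233)
factor out 2^1: 5294 = 2^1·2647; with 73233 mod 8 = 1, (2/73233) = +1; sign now -1; continue with (2647/73233)
flip (2647/73233) -> (73233/2647): both odd, 2647 mod 4 = 3, 73233 mod 4 = 1, so the flip contributes +1; sign now -1
(73233/2647): 73233 mod 2647 = 1764, so (73233/2647) = (1764/2647)
factor out 2^2: 1764 = 2^2·441; with 2647 mod 8 = 7, (2/2647) = +1; sign now -1; continue with (441/2647)
flip (441/2647) -> (2647/441): both odd, 441 mod 4 = 1, 2647 mod 4 = 3, so the flip contributes +1; sign now -1
(2647/441): 2647 mod 441 = 1, so (2647/441) = (1/441)
reached (1/441) = 1, so the symbol is -1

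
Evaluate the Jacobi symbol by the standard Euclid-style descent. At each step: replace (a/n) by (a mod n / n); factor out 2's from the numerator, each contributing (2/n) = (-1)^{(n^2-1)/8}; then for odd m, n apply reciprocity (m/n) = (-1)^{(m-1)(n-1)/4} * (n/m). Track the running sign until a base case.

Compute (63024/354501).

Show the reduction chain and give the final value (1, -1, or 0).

63024 = 2^4·3939; (2/354501) = -1 since 354501 mod 8 = 5, so (63024/354501) = (-1)^4·(3939/354501); sign now +1
reciprocity: (3939/354501) = +1·(354501/3939) since 3939 mod 4 = 3, 354501 mod 4 = 1; sign now +1
(354501/3939) = (3930/3939)   [reduce mod 3939]
3930 = 2^1·1965; (2/3939) = -1 since 3939 mod 8 = 3, so (3930/3939) = (-1)^1·(1965/3939); sign now -1
reciprocity: (1965/3939) = +1·(3939/1965) since 1965 mod 4 = 1, 3939 mod 4 = 3; sign now -1
(3939/1965) = (9/1965)   [reduce mod 1965]
reciprocity: (9/1965) = +1·(1965/9) since 9 mod 4 = 1, 1965 mod 4 = 1; sign now -1
(1965/9) = (3/9)   [reduce mod 9]
reciprocity: (3/9) = +1·(9/3) since 3 mod 4 = 3, 9 mod 4 = 1; sign now -1
(9/3) = (0/3)   [reduce mod 3]
(0/3) = 0   [gcd(a, n) > 1]; final value = 0

0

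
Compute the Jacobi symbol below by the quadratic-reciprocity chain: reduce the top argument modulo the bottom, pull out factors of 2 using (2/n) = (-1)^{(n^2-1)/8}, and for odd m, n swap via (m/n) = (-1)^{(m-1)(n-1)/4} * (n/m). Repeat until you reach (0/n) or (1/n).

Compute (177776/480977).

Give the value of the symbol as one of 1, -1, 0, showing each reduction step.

-1

177776 = 2^4·11111; (2/480977) = +1 since 480977 mod 8 = 1, so (177776/480977) = (+1)^4·(11111/480977); sign now +1
reciprocity: (11111/480977) = +1·(480977/11111) since 11111 mod 4 = 3, 480977 mod 4 = 1; sign now +1
(480977/11111) = (3204/11111)   [reduce mod 11111]
3204 = 2^2·801; (2/11111) = +1 since 11111 mod 8 = 7, so (3204/11111) = (+1)^2·(801/11111); sign now +1
reciprocity: (801/11111) = +1·(11111/801) since 801 mod 4 = 1, 11111 mod 4 = 3; sign now +1
(11111/801) = (698/801)   [reduce mod 801]
698 = 2^1·349; (2/801) = +1 since 801 mod 8 = 1, so (698/801) = (+1)^1·(349/801); sign now +1
reciprocity: (349/801) = +1·(801/349) since 349 mod 4 = 1, 801 mod 4 = 1; sign now +1
(801/349) = (103/349)   [reduce mod 349]
reciprocity: (103/349) = +1·(349/103) since 103 mod 4 = 3, 349 mod 4 = 1; sign now +1
(349/103) = (40/103)   [reduce mod 103]
40 = 2^3·5; (2/103) = +1 since 103 mod 8 = 7, so (40/103) = (+1)^3·(5/103); sign now +1
reciprocity: (5/103) = +1·(103/5) since 5 mod 4 = 1, 103 mod 4 = 3; sign now +1
(103/5) = (3/5)   [reduce mod 5]
reciprocity: (3/5) = +1·(5/3) since 3 mod 4 = 3, 5 mod 4 = 1; sign now +1
(5/3) = (2/3)   [reduce mod 3]
2 = 2^1·1; (2/3) = -1 since 3 mod 8 = 3, so (2/3) = (-1)^1·(1/3); sign now -1
(1/3) = 1; final value = sign = -1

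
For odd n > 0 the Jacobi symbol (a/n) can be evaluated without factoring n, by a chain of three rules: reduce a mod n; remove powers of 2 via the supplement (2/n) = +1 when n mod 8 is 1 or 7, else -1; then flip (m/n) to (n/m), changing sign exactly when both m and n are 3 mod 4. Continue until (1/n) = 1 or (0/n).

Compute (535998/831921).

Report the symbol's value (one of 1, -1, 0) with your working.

0

factor out 2^1: 535998 = 2^1·267999; with 831921 mod 8 = 1, (2/831921) = +1; sign now +1; continue with (267999/831921)
flip (267999/831921) -> (831921/267999): both odd, 267999 mod 4 = 3, 831921 mod 4 = 1, so the flip contributes +1; sign now +1
(831921/267999): 831921 mod 267999 = 27924, so (831921/267999) = (27924/267999)
factor out 2^2: 27924 = 2^2·6981; with 267999 mod 8 = 7, (2/267999) = +1; sign now +1; continue with (6981/267999)
flip (6981/267999) -> (267999/6981): both odd, 6981 mod 4 = 1, 267999 mod 4 = 3, so the flip contributes +1; sign now +1
(267999/6981): 267999 mod 6981 = 2721, so (267999/6981) = (2721/6981)
flip (2721/6981) -> (6981/2721): both odd, 2721 mod 4 = 1, 6981 mod 4 = 1, so the flip contributes +1; sign now +1
(6981/2721): 6981 mod 2721 = 1539, so (6981/2721) = (1539/2721)
flip (1539/2721) -> (2721/1539): both odd, 1539 mod 4 = 3, 2721 mod 4 = 1, so the flip contributes +1; sign now +1
(2721/1539): 2721 mod 1539 = 1182, so (2721/1539) = (1182/1539)
factor out 2^1: 1182 = 2^1·591; with 1539 mod 8 = 3, (2/1539) = -1; sign now -1; continue with (591/1539)
flip (591/1539) -> (1539/591): both odd, 591 mod 4 = 3, 1539 mod 4 = 3, so the flip contributes -1; sign now +1
(1539/591): 1539 mod 591 = 357, so (1539/591) = (357/591)
flip (357/591) -> (591/357): both odd, 357 mod 4 = 1, 591 mod 4 = 3, so the flip contributes +1; sign now +1
(591/357): 591 mod 357 = 234, so (591/357) = (234/357)
factor out 2^1: 234 = 2^1·117; with 357 mod 8 = 5, (2/357) = -1; sign now -1; continue with (117/357)
flip (117/357) -> (357/117): both odd, 117 mod 4 = 1, 357 mod 4 = 1, so the flip contributes +1; sign now -1
(357/117): 357 mod 117 = 6, so (357/117) = (6/117)
factor out 2^1: 6 = 2^1·3; with 117 mod 8 = 5, (2/117) = -1; sign now +1; continue with (3/117)
flip (3/117) -> (117/3): both odd, 3 mod 4 = 3, 117 mod 4 = 1, so the flip contributes +1; sign now +1
(117/3): 117 mod 3 = 0, so (117/3) = (0/3)
reached (0/3); gcd(a, n) > 1, so (0/3) = 0 and the symbol is 0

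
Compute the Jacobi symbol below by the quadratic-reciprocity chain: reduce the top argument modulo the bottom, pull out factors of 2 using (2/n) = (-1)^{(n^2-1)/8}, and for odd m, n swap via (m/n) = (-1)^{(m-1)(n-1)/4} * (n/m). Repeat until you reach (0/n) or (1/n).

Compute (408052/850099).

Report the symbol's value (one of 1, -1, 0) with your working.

1

factor out 2^2: 408052 = 2^2·102013; with 850099 mod 8 = 3, (2/850099) = -1; sign now +1; continue with (102013/850099)
flip (102013/850099) -> (850099/102013): both odd, 102013 mod 4 = 1, 850099 mod 4 = 3, so the flip contributes +1; sign now +1
(850099/102013): 850099 mod 102013 = 33995, so (850099/102013) = (33995/102013)
flip (33995/102013) -> (102013/33995): both odd, 33995 mod 4 = 3, 102013 mod 4 = 1, so the flip contributes +1; sign now +1
(102013/33995): 102013 mod 33995 = 28, so (102013/33995) = (28/33995)
factor out 2^2: 28 = 2^2·7; with 33995 mod 8 = 3, (2/33995) = -1; sign now +1; continue with (7/33995)
flip (7/33995) -> (33995/7): both odd, 7 mod 4 = 3, 33995 mod 4 = 3, so the flip contributes -1; sign now -1
(33995/7): 33995 mod 7 = 3, so (33995/7) = (3/7)
flip (3/7) -> (7/3): both odd, 3 mod 4 = 3, 7 mod 4 = 3, so the flip contributes -1; sign now +1
(7/3): 7 mod 3 = 1, so (7/3) = (1/3)
reached (1/3) = 1, so the symbol is +1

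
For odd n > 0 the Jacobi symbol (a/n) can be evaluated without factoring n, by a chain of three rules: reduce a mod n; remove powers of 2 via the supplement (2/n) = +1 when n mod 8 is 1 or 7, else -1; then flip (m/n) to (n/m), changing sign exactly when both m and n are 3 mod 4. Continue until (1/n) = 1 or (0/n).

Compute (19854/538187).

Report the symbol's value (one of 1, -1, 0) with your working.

-1

19854 = 2^1·9927; (2/538187) = -1 since 538187 mod 8 = 3, so (19854/538187) = (-1)^1·(9927/538187); sign now -1
reciprocity: (9927/538187) = -1·(538187/9927) since 9927 mod 4 = 3, 538187 mod 4 = 3; sign now +1
(538187/9927) = (2129/9927)   [reduce mod 9927]
reciprocity: (2129/9927) = +1·(9927/2129) since 2129 mod 4 = 1, 9927 mod 4 = 3; sign now +1
(9927/2129) = (1411/2129)   [reduce mod 2129]
reciprocity: (1411/2129) = +1·(2129/1411) since 1411 mod 4 = 3, 2129 mod 4 = 1; sign now +1
(2129/1411) = (718/1411)   [reduce mod 1411]
718 = 2^1·359; (2/1411) = -1 since 1411 mod 8 = 3, so (718/1411) = (-1)^1·(359/1411); sign now -1
reciprocity: (359/1411) = -1·(1411/359) since 359 mod 4 = 3, 1411 mod 4 = 3; sign now +1
(1411/359) = (334/359)   [reduce mod 359]
334 = 2^1·167; (2/359) = +1 since 359 mod 8 = 7, so (334/359) = (+1)^1·(167/359); sign now +1
reciprocity: (167/359) = -1·(359/167) since 167 mod 4 = 3, 359 mod 4 = 3; sign now -1
(359/167) = (25/167)   [reduce mod 167]
reciprocity: (25/167) = +1·(167/25) since 25 mod 4 = 1, 167 mod 4 = 3; sign now -1
(167/25) = (17/25)   [reduce mod 25]
reciprocity: (17/25) = +1·(25/17) since 17 mod 4 = 1, 25 mod 4 = 1; sign now -1
(25/17) = (8/17)   [reduce mod 17]
8 = 2^3·1; (2/17) = +1 since 17 mod 8 = 1, so (8/17) = (+1)^3·(1/17); sign now -1
(1/17) = 1; final value = sign = -1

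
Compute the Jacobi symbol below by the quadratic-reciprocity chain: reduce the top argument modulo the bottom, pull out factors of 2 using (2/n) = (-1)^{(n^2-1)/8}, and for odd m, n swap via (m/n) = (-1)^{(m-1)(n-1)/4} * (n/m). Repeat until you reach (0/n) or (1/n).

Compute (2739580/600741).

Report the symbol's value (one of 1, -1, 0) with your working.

1

(2739580/600741) = (336616/600741)   [reduce mod 600741]
336616 = 2^3·42077; (2/600741) = -1 since 600741 mod 8 = 5, so (336616/600741) = (-1)^3·(42077/600741); sign now -1
reciprocity: (42077/600741) = +1·(600741/42077) since 42077 mod 4 = 1, 600741 mod 4 = 1; sign now -1
(600741/42077) = (11663/42077)   [reduce mod 42077]
reciprocity: (11663/42077) = +1·(42077/11663) since 11663 mod 4 = 3, 42077 mod 4 = 1; sign now -1
(42077/11663) = (7088/11663)   [reduce mod 11663]
7088 = 2^4·443; (2/11663) = +1 since 11663 mod 8 = 7, so (7088/11663) = (+1)^4·(443/11663); sign now -1
reciprocity: (443/11663) = -1·(11663/443) since 443 mod 4 = 3, 11663 mod 4 = 3; sign now +1
(11663/443) = (145/443)   [reduce mod 443]
reciprocity: (145/443) = +1·(443/145) since 145 mod 4 = 1, 443 mod 4 = 3; sign now +1
(443/145) = (8/145)   [reduce mod 145]
8 = 2^3·1; (2/145) = +1 since 145 mod 8 = 1, so (8/145) = (+1)^3·(1/145); sign now +1
(1/145) = 1; final value = sign = +1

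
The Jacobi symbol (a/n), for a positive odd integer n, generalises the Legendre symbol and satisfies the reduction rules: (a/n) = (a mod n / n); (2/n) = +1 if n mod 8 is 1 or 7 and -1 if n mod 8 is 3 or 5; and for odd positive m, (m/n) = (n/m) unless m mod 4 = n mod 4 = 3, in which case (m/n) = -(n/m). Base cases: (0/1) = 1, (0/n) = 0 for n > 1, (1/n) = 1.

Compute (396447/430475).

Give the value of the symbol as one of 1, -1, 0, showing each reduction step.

-1

reciprocity: (396447/430475) = -1·(430475/396447) since 396447 mod 4 = 3, 430475 mod 4 = 3; sign now -1
(430475/396447) = (34028/396447)   [reduce mod 396447]
34028 = 2^2·8507; (2/396447) = +1 since 396447 mod 8 = 7, so (34028/396447) = (+1)^2·(8507/396447); sign now -1
reciprocity: (8507/396447) = -1·(396447/8507) since 8507 mod 4 = 3, 396447 mod 4 = 3; sign now +1
(396447/8507) = (5125/8507)   [reduce mod 8507]
reciprocity: (5125/8507) = +1·(8507/5125) since 5125 mod 4 = 1, 8507 mod 4 = 3; sign now +1
(8507/5125) = (3382/5125)   [reduce mod 5125]
3382 = 2^1·1691; (2/5125) = -1 since 5125 mod 8 = 5, so (3382/5125) = (-1)^1·(1691/5125); sign now -1
reciprocity: (1691/5125) = +1·(5125/1691) since 1691 mod 4 = 3, 5125 mod 4 = 1; sign now -1
(5125/1691) = (52/1691)   [reduce mod 1691]
52 = 2^2·13; (2/1691) = -1 since 1691 mod 8 = 3, so (52/1691) = (-1)^2·(13/1691); sign now -1
reciprocity: (13/1691) = +1·(1691/13) since 13 mod 4 = 1, 1691 mod 4 = 3; sign now -1
(1691/13) = (1/13)   [reduce mod 13]
(1/13) = 1; final value = sign = -1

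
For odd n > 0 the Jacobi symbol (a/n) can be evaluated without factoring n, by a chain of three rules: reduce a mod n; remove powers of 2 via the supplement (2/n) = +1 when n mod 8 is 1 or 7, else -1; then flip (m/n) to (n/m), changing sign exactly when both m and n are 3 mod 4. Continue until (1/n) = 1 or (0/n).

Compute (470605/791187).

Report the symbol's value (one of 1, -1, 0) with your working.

reciprocity: (470605/791187) = +1·(791187/470605) since 470605 mod 4 = 1, 791187 mod 4 = 3; sign now +1
(791187/470605) = (320582/470605)   [reduce mod 470605]
320582 = 2^1·160291; (2/470605) = -1 since 470605 mod 8 = 5, so (320582/470605) = (-1)^1·(160291/470605); sign now -1
reciprocity: (160291/470605) = +1·(470605/160291) since 160291 mod 4 = 3, 470605 mod 4 = 1; sign now -1
(470605/160291) = (150023/160291)   [reduce mod 160291]
reciprocity: (150023/160291) = -1·(160291/150023) since 150023 mod 4 = 3, 160291 mod 4 = 3; sign now +1
(160291/150023) = (10268/150023)   [reduce mod 150023]
10268 = 2^2·2567; (2/150023) = +1 since 150023 mod 8 = 7, so (10268/150023) = (+1)^2·(2567/150023); sign now +1
reciprocity: (2567/150023) = -1·(150023/2567) since 2567 mod 4 = 3, 150023 mod 4 = 3; sign now -1
(150023/2567) = (1137/2567)   [reduce mod 2567]
reciprocity: (1137/2567) = +1·(2567/1137) since 1137 mod 4 = 1, 2567 mod 4 = 3; sign now -1
(2567/1137) = (293/1137)   [reduce mod 1137]
reciprocity: (293/1137) = +1·(1137/293) since 293 mod 4 = 1, 1137 mod 4 = 1; sign now -1
(1137/293) = (258/293)   [reduce mod 293]
258 = 2^1·129; (2/293) = -1 since 293 mod 8 = 5, so (258/293) = (-1)^1·(129/293); sign now +1
reciprocity: (129/293) = +1·(293/129) since 129 mod 4 = 1, 293 mod 4 = 1; sign now +1
(293/129) = (35/129)   [reduce mod 129]
reciprocity: (35/129) = +1·(129/35) since 35 mod 4 = 3, 129 mod 4 = 1; sign now +1
(129/35) = (24/35)   [reduce mod 35]
24 = 2^3·3; (2/35) = -1 since 35 mod 8 = 3, so (24/35) = (-1)^3·(3/35); sign now -1
reciprocity: (3/35) = -1·(35/3) since 3 mod 4 = 3, 35 mod 4 = 3; sign now +1
(35/3) = (2/3)   [reduce mod 3]
2 = 2^1·1; (2/3) = -1 since 3 mod 8 = 3, so (2/3) = (-1)^1·(1/3); sign now -1
(1/3) = 1; final value = sign = -1

-1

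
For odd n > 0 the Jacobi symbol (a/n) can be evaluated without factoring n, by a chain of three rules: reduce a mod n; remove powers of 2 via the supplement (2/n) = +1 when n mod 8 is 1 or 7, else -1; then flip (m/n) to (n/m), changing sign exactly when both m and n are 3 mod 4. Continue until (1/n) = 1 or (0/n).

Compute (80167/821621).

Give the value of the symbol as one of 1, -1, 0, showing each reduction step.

1

reciprocity: (80167/821621) = +1·(821621/80167) since 80167 mod 4 = 3, 821621 mod 4 = 1; sign now +1
(821621/80167) = (19951/80167)   [reduce mod 80167]
reciprocity: (19951/80167) = -1·(80167/19951) since 19951 mod 4 = 3, 80167 mod 4 = 3; sign now -1
(80167/19951) = (363/19951)   [reduce mod 19951]
reciprocity: (363/19951) = -1·(19951/363) since 363 mod 4 = 3, 19951 mod 4 = 3; sign now +1
(19951/363) = (349/363)   [reduce mod 363]
reciprocity: (349/363) = +1·(363/349) since 349 mod 4 = 1, 363 mod 4 = 3; sign now +1
(363/349) = (14/349)   [reduce mod 349]
14 = 2^1·7; (2/349) = -1 since 349 mod 8 = 5, so (14/349) = (-1)^1·(7/349); sign now -1
reciprocity: (7/349) = +1·(349/7) since 7 mod 4 = 3, 349 mod 4 = 1; sign now -1
(349/7) = (6/7)   [reduce mod 7]
6 = 2^1·3; (2/7) = +1 since 7 mod 8 = 7, so (6/7) = (+1)^1·(3/7); sign now -1
reciprocity: (3/7) = -1·(7/3) since 3 mod 4 = 3, 7 mod 4 = 3; sign now +1
(7/3) = (1/3)   [reduce mod 3]
(1/3) = 1; final value = sign = +1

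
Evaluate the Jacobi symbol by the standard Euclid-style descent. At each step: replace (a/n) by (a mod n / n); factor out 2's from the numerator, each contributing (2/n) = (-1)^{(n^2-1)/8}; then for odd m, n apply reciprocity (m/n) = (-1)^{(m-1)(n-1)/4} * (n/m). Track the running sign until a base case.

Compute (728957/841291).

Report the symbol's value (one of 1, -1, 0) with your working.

1

reciprocity: (728957/841291) = +1·(841291/728957) since 728957 mod 4 = 1, 841291 mod 4 = 3; sign now +1
(841291/728957) = (112334/728957)   [reduce mod 728957]
112334 = 2^1·56167; (2/728957) = -1 since 728957 mod 8 = 5, so (112334/728957) = (-1)^1·(56167/728957); sign now -1
reciprocity: (56167/728957) = +1·(728957/56167) since 56167 mod 4 = 3, 728957 mod 4 = 1; sign now -1
(728957/56167) = (54953/56167)   [reduce mod 56167]
reciprocity: (54953/56167) = +1·(56167/54953) since 54953 mod 4 = 1, 56167 mod 4 = 3; sign now -1
(56167/54953) = (1214/54953)   [reduce mod 54953]
1214 = 2^1·607; (2/54953) = +1 since 54953 mod 8 = 1, so (1214/54953) = (+1)^1·(607/54953); sign now -1
reciprocity: (607/54953) = +1·(54953/607) since 607 mod 4 = 3, 54953 mod 4 = 1; sign now -1
(54953/607) = (323/607)   [reduce mod 607]
reciprocity: (323/607) = -1·(607/323) since 323 mod 4 = 3, 607 mod 4 = 3; sign now +1
(607/323) = (284/323)   [reduce mod 323]
284 = 2^2·71; (2/323) = -1 since 323 mod 8 = 3, so (284/323) = (-1)^2·(71/323); sign now +1
reciprocity: (71/323) = -1·(323/71) since 71 mod 4 = 3, 323 mod 4 = 3; sign now -1
(323/71) = (39/71)   [reduce mod 71]
reciprocity: (39/71) = -1·(71/39) since 39 mod 4 = 3, 71 mod 4 = 3; sign now +1
(71/39) = (32/39)   [reduce mod 39]
32 = 2^5·1; (2/39) = +1 since 39 mod 8 = 7, so (32/39) = (+1)^5·(1/39); sign now +1
(1/39) = 1; final value = sign = +1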